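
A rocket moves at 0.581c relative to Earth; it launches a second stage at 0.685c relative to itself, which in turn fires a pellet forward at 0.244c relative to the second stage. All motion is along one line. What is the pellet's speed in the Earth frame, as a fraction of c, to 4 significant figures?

u ≈ 0.9415c

Compose boost 2: (0.685 + 0.581)/(1 + 0.685×0.581) = 1.266/1.39799 = 0.905589
Compose boost 3: (0.244 + 0.905589)/(1 + 0.244×0.905589) = 1.14959/1.22096 = 0.9415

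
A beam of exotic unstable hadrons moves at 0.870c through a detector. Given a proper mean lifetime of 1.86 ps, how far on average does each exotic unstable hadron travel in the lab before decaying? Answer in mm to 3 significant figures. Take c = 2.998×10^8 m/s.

d ≈ 0.984 mm

γ = 1/√(1 − 0.870²) = 2.0282
Dilated lifetime: Δt = γτ₀ = 2.0282 × 1.86 ps = 3.7724 ps
d = vΔt = 0.870c × 3.7724 ps = 2.6083×10^8 m/s × 3.7724×10^-12 s = 0.984 mm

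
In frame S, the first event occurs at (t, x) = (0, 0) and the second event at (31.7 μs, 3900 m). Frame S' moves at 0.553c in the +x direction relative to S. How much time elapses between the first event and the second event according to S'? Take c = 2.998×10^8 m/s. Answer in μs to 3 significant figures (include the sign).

Δt' ≈ 29.4 μs

γ = 1/√(1 − 0.553²) = 1.2002
Δt' = γ(Δt − vΔx/c²) = 1.2002 × (31.7 μs − 0.553×3900 m / (2.998×10^8 m/s))
= 1.2002 × (24.506 μs) = 29.4 μs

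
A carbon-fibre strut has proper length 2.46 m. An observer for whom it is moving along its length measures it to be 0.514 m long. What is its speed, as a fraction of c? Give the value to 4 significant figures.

β ≈ 0.9779

γ = L₀/L = 2.46/0.514 = 4.78599
β = √(1 − 1/γ²) = 0.9779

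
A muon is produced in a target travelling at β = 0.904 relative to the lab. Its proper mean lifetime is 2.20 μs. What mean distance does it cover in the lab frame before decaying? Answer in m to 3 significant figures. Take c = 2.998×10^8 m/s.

d ≈ 1390 m

γ = 1/√(1 − 0.904²) = 2.3390
Dilated lifetime: Δt = γτ₀ = 2.3390 × 2.20 μs = 5.1458 μs
d = vΔt = 0.904c × 5.1458 μs = 2.7102×10^8 m/s × 5.1458×10^-6 s = 1390 m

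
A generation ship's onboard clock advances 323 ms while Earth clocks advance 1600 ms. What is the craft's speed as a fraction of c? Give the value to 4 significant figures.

γ = Δt/τ₀ = 1600/323 = 4.95356
β = √(1 − 1/γ²) = √(1 − 1/4.95356²) = 0.9794

β ≈ 0.9794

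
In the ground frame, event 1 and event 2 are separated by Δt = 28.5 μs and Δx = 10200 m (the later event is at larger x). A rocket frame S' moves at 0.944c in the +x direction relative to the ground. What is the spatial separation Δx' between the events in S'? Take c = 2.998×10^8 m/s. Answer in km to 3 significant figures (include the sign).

Δx' ≈ 6.47 km

γ = 1/√(1 − 0.944²) = 3.0308
Δx' = γ(Δx − vΔt) = 3.0308 × (10200 m − 0.944×(2.998×10^8 m/s)×28.5×10^-6 s)
= 3.0308 × (2134.2 m) = 6.47 km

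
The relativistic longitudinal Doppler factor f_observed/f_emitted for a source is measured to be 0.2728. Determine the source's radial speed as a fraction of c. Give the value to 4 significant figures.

f_obs/f_src = √((1−β)/(1+β)) = 0.2728  ⇒  (1−β)/(1+β) = 0.0744198
β = |1 − D²|/(1 + D²) = |1 − 0.0744198|/(1 + 0.0744198) = 0.8615

β ≈ 0.8615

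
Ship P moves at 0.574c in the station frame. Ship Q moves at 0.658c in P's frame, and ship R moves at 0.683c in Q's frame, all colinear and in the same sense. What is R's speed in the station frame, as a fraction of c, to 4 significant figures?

Compose boost 2: (0.658 + 0.574)/(1 + 0.658×0.574) = 1.232/1.37769 = 0.894249
Compose boost 3: (0.683 + 0.894249)/(1 + 0.683×0.894249) = 1.57725/1.61077 = 0.9792

u ≈ 0.9792c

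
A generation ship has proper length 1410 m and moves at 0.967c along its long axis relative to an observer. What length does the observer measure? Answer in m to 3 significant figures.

γ = 1/√(1 − 0.967²) = 3.9250
Length contraction: L = L₀/γ = 1410/3.9250 = 359 m

L ≈ 359 m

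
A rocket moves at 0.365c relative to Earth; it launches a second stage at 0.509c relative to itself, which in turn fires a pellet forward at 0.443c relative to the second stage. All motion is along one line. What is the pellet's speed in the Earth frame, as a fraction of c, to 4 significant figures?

Compose boost 2: (0.509 + 0.365)/(1 + 0.509×0.365) = 0.8740/1.18579 = 0.737064
Compose boost 3: (0.443 + 0.737064)/(1 + 0.443×0.737064) = 1.18006/1.32652 = 0.8896

u ≈ 0.8896c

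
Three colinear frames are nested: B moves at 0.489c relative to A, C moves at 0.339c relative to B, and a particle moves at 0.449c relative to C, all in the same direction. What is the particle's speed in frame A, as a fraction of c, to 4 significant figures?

u ≈ 0.8790c

Compose boost 2: (0.339 + 0.489)/(1 + 0.339×0.489) = 0.8280/1.16577 = 0.710260
Compose boost 3: (0.449 + 0.710260)/(1 + 0.449×0.710260) = 1.15926/1.31891 = 0.8790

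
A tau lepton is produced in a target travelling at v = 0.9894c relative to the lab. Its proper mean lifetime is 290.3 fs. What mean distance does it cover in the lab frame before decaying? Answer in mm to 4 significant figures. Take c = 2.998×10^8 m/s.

d ≈ 0.5930 mm

γ = 1/√(1 − 0.9894²) = 6.88630
Dilated lifetime: Δt = γτ₀ = 6.88630 × 290.3 fs = 1999.09 fs
d = vΔt = 0.9894c × 1999.09 fs = 2.96622×10^8 m/s × 1.99909×10^-12 s = 0.5930 mm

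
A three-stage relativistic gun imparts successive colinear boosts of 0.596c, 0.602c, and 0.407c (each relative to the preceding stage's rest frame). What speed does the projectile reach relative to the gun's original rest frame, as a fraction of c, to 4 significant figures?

Compose boost 2: (0.602 + 0.596)/(1 + 0.602×0.596) = 1.198/1.35879 = 0.881665
Compose boost 3: (0.407 + 0.881665)/(1 + 0.407×0.881665) = 1.28867/1.35884 = 0.9484

u ≈ 0.9484c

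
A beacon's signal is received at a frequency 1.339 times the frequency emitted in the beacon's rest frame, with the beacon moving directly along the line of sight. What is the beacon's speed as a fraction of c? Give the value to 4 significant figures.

β ≈ 0.2839

f_obs/f_src = √((1+β)/(1−β)) = 1.339  ⇒  (1+β)/(1−β) = 1.79292
β = |1 − D²|/(1 + D²) = |1 − 1.79292|/(1 + 1.79292) = 0.2839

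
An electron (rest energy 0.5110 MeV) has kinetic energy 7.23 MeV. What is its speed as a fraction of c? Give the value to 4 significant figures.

γ = 1 + K/(m₀c²) = 1 + 7.23/0.5110 = 15.1487
β = √(1 − 1/γ²) = 0.9978

β ≈ 0.9978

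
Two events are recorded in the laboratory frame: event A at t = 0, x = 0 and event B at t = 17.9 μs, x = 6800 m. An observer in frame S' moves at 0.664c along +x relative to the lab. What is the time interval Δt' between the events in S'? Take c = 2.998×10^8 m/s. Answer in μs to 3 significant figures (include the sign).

γ = 1/√(1 − 0.664²) = 1.3374
Δt' = γ(Δt − vΔx/c²) = 1.3374 × (17.9 μs − 0.664×6800 m / (2.998×10^8 m/s))
= 1.3374 × (2.8393 μs) = 3.80 μs

Δt' ≈ 3.80 μs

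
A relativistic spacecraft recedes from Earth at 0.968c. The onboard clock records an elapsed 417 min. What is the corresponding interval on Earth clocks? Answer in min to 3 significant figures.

γ = 1/√(1 − 0.968²) = 3.9849
Time dilation: Δt = γτ₀ = 3.9849 × 417 min = 1660 min

Δt ≈ 1660 min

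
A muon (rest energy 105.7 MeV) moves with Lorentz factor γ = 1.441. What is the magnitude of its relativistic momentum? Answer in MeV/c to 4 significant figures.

p ≈ 109.7 MeV/c

β = √(1 − 1/γ²) = √(1 − 1/1.441²) = 0.720011
p = γβm₀c = 1.441 × 0.720011 × 105.7 MeV/c = 109.7 MeV/c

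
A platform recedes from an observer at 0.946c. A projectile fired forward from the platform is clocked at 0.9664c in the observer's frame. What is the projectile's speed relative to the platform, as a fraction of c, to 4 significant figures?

Inverse velocity addition: u' = (u − v)/(1 − uv/c²)
= (0.9664 − 0.946)/(1 − 0.9664×0.946) = 0.02040/0.0857856 = 0.2378

u' ≈ 0.2378c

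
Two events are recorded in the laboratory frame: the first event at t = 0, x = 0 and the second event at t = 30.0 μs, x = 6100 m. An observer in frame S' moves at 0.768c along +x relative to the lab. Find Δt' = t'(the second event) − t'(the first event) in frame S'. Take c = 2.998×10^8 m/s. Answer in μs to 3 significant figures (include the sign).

γ = 1/√(1 − 0.768²) = 1.5614
Δt' = γ(Δt − vΔx/c²) = 1.5614 × (30.0 μs − 0.768×6100 m / (2.998×10^8 m/s))
= 1.5614 × (14.374 μs) = 22.4 μs

Δt' ≈ 22.4 μs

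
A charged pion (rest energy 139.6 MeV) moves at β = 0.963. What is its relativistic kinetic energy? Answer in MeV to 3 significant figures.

γ = 1/√(1 − 0.963²) = 3.7106
K = (γ − 1)m₀c² = (3.7106 − 1) × 139.6 MeV = 2.7106 × 139.6 MeV = 378 MeV

K ≈ 378 MeV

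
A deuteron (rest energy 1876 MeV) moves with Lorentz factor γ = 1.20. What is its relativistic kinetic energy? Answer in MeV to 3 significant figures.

γ = 1.20 (given)
K = (γ − 1)m₀c² = (1.20 − 1) × 1876 MeV = 0.20000 × 1876 MeV = 375 MeV

K ≈ 375 MeV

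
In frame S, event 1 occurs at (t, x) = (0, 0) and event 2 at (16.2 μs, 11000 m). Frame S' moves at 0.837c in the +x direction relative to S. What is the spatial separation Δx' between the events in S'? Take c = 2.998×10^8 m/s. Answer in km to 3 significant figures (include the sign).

γ = 1/√(1 − 0.837²) = 1.8275
Δx' = γ(Δx − vΔt) = 1.8275 × (11000 m − 0.837×(2.998×10^8 m/s)×16.2×10^-6 s)
= 1.8275 × (6934.9 m) = 12.7 km

Δx' ≈ 12.7 km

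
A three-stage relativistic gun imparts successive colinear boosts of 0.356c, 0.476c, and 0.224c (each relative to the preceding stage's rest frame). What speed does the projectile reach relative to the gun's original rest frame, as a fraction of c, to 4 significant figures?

u ≈ 0.8069c

Compose boost 2: (0.476 + 0.356)/(1 + 0.476×0.356) = 0.8320/1.16946 = 0.711442
Compose boost 3: (0.224 + 0.711442)/(1 + 0.224×0.711442) = 0.935442/1.15936 = 0.8069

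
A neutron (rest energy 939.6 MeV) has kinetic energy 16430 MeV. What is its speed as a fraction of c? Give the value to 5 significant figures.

γ = 1 + K/(m₀c²) = 1 + 16430/939.6 = 18.48616
β = √(1 − 1/γ²) = 0.99854

β ≈ 0.99854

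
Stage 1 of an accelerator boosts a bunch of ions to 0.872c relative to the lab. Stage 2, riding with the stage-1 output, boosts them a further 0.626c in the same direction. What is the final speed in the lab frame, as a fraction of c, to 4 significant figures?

u ≈ 0.9690c

Compose boost 2: (0.626 + 0.872)/(1 + 0.626×0.872) = 1.498/1.54587 = 0.9690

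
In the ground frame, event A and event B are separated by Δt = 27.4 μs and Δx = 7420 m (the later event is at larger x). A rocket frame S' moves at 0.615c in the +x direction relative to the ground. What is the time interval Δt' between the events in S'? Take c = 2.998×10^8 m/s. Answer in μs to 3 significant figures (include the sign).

γ = 1/√(1 − 0.615²) = 1.2682
Δt' = γ(Δt − vΔx/c²) = 1.2682 × (27.4 μs − 0.615×7420 m / (2.998×10^8 m/s))
= 1.2682 × (12.179 μs) = 15.4 μs

Δt' ≈ 15.4 μs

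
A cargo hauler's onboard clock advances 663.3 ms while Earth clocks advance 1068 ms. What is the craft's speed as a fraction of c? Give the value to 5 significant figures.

γ = Δt/τ₀ = 1068/663.3 = 1.610131
β = √(1 − 1/γ²) = √(1 − 1/1.610131²) = 0.78376

β ≈ 0.78376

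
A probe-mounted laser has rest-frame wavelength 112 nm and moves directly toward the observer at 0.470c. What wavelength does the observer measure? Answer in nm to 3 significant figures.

Relativistic Doppler: λ_obs = λ_src √((1−β)/(1+β))
= 112 × √(0.53000/1.4700) = 112 × 0.60045 = 67.3 nm

λ_obs ≈ 67.3 nm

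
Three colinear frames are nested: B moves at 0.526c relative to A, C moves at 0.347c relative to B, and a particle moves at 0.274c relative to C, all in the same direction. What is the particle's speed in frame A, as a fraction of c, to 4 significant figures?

u ≈ 0.8419c

Compose boost 2: (0.347 + 0.526)/(1 + 0.347×0.526) = 0.8730/1.18252 = 0.738253
Compose boost 3: (0.274 + 0.738253)/(1 + 0.274×0.738253) = 1.01225/1.20228 = 0.8419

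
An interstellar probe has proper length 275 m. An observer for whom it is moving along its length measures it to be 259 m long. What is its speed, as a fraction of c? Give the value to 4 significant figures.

γ = L₀/L = 275/259 = 1.06178
β = √(1 − 1/γ²) = 0.3361

β ≈ 0.3361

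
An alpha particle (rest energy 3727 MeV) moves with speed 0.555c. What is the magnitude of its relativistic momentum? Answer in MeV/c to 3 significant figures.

p ≈ 2490 MeV/c

γ = 1/√(1 − 0.555²) = 1.2021
p = γβm₀c = 1.2021 × 0.555 × 3727 MeV/c = 2490 MeV/c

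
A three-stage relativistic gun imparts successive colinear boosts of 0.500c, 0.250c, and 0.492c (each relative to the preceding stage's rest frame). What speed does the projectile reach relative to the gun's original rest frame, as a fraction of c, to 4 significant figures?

u ≈ 0.8725c

Compose boost 2: (0.250 + 0.500)/(1 + 0.250×0.500) = 0.7500/1.12500 = 0.666667
Compose boost 3: (0.492 + 0.666667)/(1 + 0.492×0.666667) = 1.15867/1.32800 = 0.8725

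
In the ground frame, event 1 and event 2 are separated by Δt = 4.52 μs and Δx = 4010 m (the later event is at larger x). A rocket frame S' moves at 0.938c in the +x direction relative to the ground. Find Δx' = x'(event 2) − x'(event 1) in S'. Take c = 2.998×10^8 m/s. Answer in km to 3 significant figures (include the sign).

Δx' ≈ 7.90 km

γ = 1/√(1 − 0.938²) = 2.8849
Δx' = γ(Δx − vΔt) = 2.8849 × (4010 m − 0.938×(2.998×10^8 m/s)×4.52×10^-6 s)
= 2.8849 × (2738.9 m) = 7.90 km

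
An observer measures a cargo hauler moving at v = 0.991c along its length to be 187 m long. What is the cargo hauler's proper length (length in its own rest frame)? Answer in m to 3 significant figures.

L₀ ≈ 1400 m

γ = 1/√(1 − 0.991²) = 7.4704
L₀ = γL = 7.4704 × 187 = 1400 m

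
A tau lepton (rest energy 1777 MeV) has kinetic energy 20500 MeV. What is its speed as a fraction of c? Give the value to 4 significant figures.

γ = 1 + K/(m₀c²) = 1 + 20500/1777 = 12.5363
β = √(1 − 1/γ²) = 0.9968

β ≈ 0.9968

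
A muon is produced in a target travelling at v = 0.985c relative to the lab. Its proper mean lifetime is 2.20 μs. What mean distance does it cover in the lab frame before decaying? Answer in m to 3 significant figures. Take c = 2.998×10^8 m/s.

d ≈ 3760 m

γ = 1/√(1 − 0.985²) = 5.7953
Dilated lifetime: Δt = γτ₀ = 5.7953 × 2.20 μs = 12.750 μs
d = vΔt = 0.985c × 12.750 μs = 2.9530×10^8 m/s × 1.2750×10^-5 s = 3760 m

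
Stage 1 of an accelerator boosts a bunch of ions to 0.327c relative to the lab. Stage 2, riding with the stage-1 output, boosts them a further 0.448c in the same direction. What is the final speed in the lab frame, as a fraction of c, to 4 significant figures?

u ≈ 0.6760c

Compose boost 2: (0.448 + 0.327)/(1 + 0.448×0.327) = 0.7750/1.14650 = 0.6760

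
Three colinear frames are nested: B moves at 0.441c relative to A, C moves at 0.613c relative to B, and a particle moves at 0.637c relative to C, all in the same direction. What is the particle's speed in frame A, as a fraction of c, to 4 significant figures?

Compose boost 2: (0.613 + 0.441)/(1 + 0.613×0.441) = 1.054/1.27033 = 0.829704
Compose boost 3: (0.637 + 0.829704)/(1 + 0.637×0.829704) = 1.46670/1.52852 = 0.9596

u ≈ 0.9596c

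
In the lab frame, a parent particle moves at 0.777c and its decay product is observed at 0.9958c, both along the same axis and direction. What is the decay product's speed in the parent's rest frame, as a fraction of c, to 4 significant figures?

Inverse velocity addition: u' = (u − v)/(1 − uv/c²)
= (0.9958 − 0.777)/(1 − 0.9958×0.777) = 0.2188/0.226263 = 0.9670

u' ≈ 0.9670c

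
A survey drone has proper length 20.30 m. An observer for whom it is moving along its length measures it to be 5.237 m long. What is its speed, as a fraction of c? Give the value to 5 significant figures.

γ = L₀/L = 20.30/5.237 = 3.876265
β = √(1 − 1/γ²) = 0.96615

β ≈ 0.96615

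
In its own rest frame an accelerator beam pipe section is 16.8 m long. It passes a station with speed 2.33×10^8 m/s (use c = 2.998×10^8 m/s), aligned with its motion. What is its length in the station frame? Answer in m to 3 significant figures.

L ≈ 10.6 m

β = v/c = 2.33×10^8 / 2.998×10^8 = 0.77718
γ = 1/√(1 − 0.77718²) = 1.5891
Length contraction: L = L₀/γ = 16.8/1.5891 = 10.6 m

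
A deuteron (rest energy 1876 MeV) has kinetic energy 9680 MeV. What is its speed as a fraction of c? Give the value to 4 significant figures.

β ≈ 0.9867

γ = 1 + K/(m₀c²) = 1 + 9680/1876 = 6.15991
β = √(1 − 1/γ²) = 0.9867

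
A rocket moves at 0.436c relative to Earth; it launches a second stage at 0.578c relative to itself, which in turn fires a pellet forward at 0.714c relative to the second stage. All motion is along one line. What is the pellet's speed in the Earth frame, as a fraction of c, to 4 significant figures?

u ≈ 0.9656c

Compose boost 2: (0.578 + 0.436)/(1 + 0.578×0.436) = 1.014/1.25201 = 0.809899
Compose boost 3: (0.714 + 0.809899)/(1 + 0.714×0.809899) = 1.52390/1.57827 = 0.9656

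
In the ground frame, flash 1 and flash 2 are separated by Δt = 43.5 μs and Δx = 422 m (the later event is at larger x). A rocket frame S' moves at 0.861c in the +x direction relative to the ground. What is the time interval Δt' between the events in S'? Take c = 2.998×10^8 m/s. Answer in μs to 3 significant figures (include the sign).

γ = 1/√(1 − 0.861²) = 1.9662
Δt' = γ(Δt − vΔx/c²) = 1.9662 × (43.5 μs − 0.861×422 m / (2.998×10^8 m/s))
= 1.9662 × (42.288 μs) = 83.1 μs

Δt' ≈ 83.1 μs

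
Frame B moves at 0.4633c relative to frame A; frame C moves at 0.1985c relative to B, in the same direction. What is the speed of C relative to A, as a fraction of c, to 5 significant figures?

Compose boost 2: (0.1985 + 0.4633)/(1 + 0.1985×0.4633) = 0.66180/1.091965 = 0.60606

u ≈ 0.60606c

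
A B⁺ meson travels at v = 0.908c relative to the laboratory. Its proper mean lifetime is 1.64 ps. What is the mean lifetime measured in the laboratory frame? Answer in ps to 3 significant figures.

γ = 1/√(1 − 0.908²) = 2.3868
Time dilation: Δt = γτ₀ = 2.3868 × 1.64 ps = 3.91 ps

Δt ≈ 3.91 ps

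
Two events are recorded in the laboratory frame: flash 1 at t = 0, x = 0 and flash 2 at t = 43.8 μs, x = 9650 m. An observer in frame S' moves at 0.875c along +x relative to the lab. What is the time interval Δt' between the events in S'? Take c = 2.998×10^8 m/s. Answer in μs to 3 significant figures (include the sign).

γ = 1/√(1 − 0.875²) = 2.0656
Δt' = γ(Δt − vΔx/c²) = 2.0656 × (43.8 μs − 0.875×9650 m / (2.998×10^8 m/s))
= 2.0656 × (15.635 μs) = 32.3 μs

Δt' ≈ 32.3 μs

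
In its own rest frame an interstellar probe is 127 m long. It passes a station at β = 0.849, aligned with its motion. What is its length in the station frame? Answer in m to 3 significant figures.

L ≈ 67.1 m

γ = 1/√(1 − 0.849²) = 1.8925
Length contraction: L = L₀/γ = 127/1.8925 = 67.1 m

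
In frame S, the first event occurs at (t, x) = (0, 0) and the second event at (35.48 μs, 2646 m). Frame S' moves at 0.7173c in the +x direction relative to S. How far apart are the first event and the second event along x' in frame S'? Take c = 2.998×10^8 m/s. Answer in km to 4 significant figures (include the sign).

γ = 1/√(1 − 0.7173²) = 1.43521
Δx' = γ(Δx − vΔt) = 1.43521 × (2646 m − 0.7173×(2.998×10^8 m/s)×35.48×10^-6 s)
= 1.43521 × (-4983.85 m) = -7.153 km

Δx' ≈ -7.153 km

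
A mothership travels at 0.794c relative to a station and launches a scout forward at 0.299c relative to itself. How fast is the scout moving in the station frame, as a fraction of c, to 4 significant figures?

u ≈ 0.8833c

Compose boost 2: (0.299 + 0.794)/(1 + 0.299×0.794) = 1.093/1.23741 = 0.8833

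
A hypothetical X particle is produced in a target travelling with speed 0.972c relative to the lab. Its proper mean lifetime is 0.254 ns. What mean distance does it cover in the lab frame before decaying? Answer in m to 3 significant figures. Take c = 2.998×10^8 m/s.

γ = 1/√(1 − 0.972²) = 4.2557
Dilated lifetime: Δt = γτ₀ = 4.2557 × 0.254 ns = 1.0809 ns
d = vΔt = 0.972c × 1.0809 ns = 2.9141×10^8 m/s × 1.0809×10^-9 s = 0.315 m

d ≈ 0.315 m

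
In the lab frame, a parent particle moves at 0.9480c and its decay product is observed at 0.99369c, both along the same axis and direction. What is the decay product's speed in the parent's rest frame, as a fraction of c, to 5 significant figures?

Inverse velocity addition: u' = (u − v)/(1 − uv/c²)
= (0.99369 − 0.9480)/(1 − 0.99369×0.9480) = 0.045690/0.05798188 = 0.78800

u' ≈ 0.78800c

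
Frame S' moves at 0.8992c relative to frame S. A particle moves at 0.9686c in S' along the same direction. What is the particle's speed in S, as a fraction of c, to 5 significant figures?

Relativistic velocity addition: u = (u' + v)/(1 + u'v/c²)
= (0.9686 + 0.8992)/(1 + 0.9686×0.8992) = 1.8678/1.870965 = 0.99831

u ≈ 0.99831c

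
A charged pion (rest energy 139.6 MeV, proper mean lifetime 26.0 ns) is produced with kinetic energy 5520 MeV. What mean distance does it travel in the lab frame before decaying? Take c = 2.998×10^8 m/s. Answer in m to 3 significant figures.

d ≈ 316 m

γ = 1 + K/(m₀c²) = 1 + 5520/139.6 = 40.542
β = √(1 − 1/γ²) = 0.99970
Dilated lifetime: γτ₀ = 40.542 × 26.0 ns = 1054.1 ns
d = βc·γτ₀ = 0.99970 × (2.998×10^8 m/s) × 1.0541×10^-6 s = 316 m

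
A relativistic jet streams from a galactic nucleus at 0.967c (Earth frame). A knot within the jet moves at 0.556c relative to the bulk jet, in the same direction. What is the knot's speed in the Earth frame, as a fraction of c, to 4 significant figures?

u ≈ 0.9905c

Relativistic velocity addition: u = (u' + v)/(1 + u'v/c²)
= (0.556 + 0.967)/(1 + 0.556×0.967) = 1.523/1.53765 = 0.9905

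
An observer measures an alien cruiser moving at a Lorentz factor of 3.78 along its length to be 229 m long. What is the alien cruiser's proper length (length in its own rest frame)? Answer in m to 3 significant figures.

γ = 3.78 (given)
L₀ = γL = 3.78 × 229 = 866 m

L₀ ≈ 866 m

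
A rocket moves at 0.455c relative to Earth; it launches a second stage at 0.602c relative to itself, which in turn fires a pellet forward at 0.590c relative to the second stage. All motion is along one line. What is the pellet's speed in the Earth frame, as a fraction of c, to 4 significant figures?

u ≈ 0.9531c

Compose boost 2: (0.602 + 0.455)/(1 + 0.602×0.455) = 1.057/1.27391 = 0.829729
Compose boost 3: (0.590 + 0.829729)/(1 + 0.590×0.829729) = 1.41973/1.48954 = 0.9531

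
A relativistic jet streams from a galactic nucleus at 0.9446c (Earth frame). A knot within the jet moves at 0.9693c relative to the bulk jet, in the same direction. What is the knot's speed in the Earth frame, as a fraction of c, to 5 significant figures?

Relativistic velocity addition: u = (u' + v)/(1 + u'v/c²)
= (0.9693 + 0.9446)/(1 + 0.9693×0.9446) = 1.9139/1.915601 = 0.99911

u ≈ 0.99911c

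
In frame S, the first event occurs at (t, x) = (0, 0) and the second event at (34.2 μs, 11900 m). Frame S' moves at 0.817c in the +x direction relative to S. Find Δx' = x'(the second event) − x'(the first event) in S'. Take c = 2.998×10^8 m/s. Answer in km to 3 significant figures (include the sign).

Δx' ≈ 6.11 km

γ = 1/√(1 − 0.817²) = 1.7342
Δx' = γ(Δx − vΔt) = 1.7342 × (11900 m − 0.817×(2.998×10^8 m/s)×34.2×10^-6 s)
= 1.7342 × (3523.2 m) = 6.11 km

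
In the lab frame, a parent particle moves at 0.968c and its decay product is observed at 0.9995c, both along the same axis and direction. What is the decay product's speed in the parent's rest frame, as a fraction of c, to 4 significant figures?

u' ≈ 0.9697c

Inverse velocity addition: u' = (u − v)/(1 − uv/c²)
= (0.9995 − 0.968)/(1 − 0.9995×0.968) = 0.03150/0.0324840 = 0.9697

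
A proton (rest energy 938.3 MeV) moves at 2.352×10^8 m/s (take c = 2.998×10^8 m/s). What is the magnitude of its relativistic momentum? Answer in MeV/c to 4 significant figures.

p ≈ 1187 MeV/c

β = v/c = 2.352×10^8 / 2.998×10^8 = 0.784523
γ = 1/√(1 − 0.784523²) = 1.61264
p = γβm₀c = 1.61264 × 0.784523 × 938.3 MeV/c = 1187 MeV/c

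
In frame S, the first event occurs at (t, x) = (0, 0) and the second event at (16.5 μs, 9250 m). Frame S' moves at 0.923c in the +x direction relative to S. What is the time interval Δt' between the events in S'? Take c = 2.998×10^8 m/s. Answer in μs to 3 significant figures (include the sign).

Δt' ≈ -31.1 μs

γ = 1/√(1 − 0.923²) = 2.5988
Δt' = γ(Δt − vΔx/c²) = 2.5988 × (16.5 μs − 0.923×9250 m / (2.998×10^8 m/s))
= 2.5988 × (-11.978 μs) = -31.1 μs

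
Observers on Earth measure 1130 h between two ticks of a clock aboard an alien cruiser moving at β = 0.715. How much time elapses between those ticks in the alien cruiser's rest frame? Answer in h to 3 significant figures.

τ₀ ≈ 790 h

γ = 1/√(1 − 0.715²) = 1.4304
Proper time: τ₀ = Δt/γ = 1130/1.4304 = 790 h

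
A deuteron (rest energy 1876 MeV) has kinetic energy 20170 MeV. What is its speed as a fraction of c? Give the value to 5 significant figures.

β ≈ 0.99637

γ = 1 + K/(m₀c²) = 1 + 20170/1876 = 11.75160
β = √(1 − 1/γ²) = 0.99637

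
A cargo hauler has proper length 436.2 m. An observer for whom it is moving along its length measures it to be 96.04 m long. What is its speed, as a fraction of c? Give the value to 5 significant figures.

γ = L₀/L = 436.2/96.04 = 4.541858
β = √(1 − 1/γ²) = 0.97546

β ≈ 0.97546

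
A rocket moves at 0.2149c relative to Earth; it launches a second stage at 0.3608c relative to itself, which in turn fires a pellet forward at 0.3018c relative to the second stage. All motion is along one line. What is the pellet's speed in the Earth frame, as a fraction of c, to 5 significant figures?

Compose boost 2: (0.3608 + 0.2149)/(1 + 0.3608×0.2149) = 0.57570/1.077536 = 0.5342745
Compose boost 3: (0.3018 + 0.5342745)/(1 + 0.3018×0.5342745) = 0.8360745/1.161244 = 0.71998

u ≈ 0.71998c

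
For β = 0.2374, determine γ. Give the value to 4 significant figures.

γ = 1/√(1 − β²) = 1/√(1 − 0.2374²) = 1/√(0.943641) = 1.029

γ ≈ 1.029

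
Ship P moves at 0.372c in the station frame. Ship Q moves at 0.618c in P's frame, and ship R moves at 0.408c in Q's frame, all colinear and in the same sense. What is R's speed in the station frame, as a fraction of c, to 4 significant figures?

Compose boost 2: (0.618 + 0.372)/(1 + 0.618×0.372) = 0.9900/1.22990 = 0.804946
Compose boost 3: (0.408 + 0.804946)/(1 + 0.408×0.804946) = 1.21295/1.32842 = 0.9131

u ≈ 0.9131c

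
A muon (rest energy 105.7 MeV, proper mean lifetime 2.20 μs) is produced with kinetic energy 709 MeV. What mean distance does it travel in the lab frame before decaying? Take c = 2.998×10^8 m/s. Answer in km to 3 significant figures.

d ≈ 5.04 km

γ = 1 + K/(m₀c²) = 1 + 709/105.7 = 7.7077
β = √(1 − 1/γ²) = 0.99155
Dilated lifetime: γτ₀ = 7.7077 × 2.20 μs = 16.957 μs
d = βc·γτ₀ = 0.99155 × (2.998×10^8 m/s) × 1.6957×10^-5 s = 5.04 km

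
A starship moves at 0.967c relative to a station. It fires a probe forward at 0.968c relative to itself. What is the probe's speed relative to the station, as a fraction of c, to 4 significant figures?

Relativistic velocity addition: u = (u' + v)/(1 + u'v/c²)
= (0.968 + 0.967)/(1 + 0.968×0.967) = 1.935/1.93606 = 0.9995

u ≈ 0.9995c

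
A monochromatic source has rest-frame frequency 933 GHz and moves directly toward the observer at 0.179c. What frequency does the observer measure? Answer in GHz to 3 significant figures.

f_obs ≈ 1120 GHz

Relativistic Doppler: f_obs = f_src √((1+β)/(1−β))
= 933 × √(1.1790/0.82100) = 933 × 1.1984 = 1120 GHz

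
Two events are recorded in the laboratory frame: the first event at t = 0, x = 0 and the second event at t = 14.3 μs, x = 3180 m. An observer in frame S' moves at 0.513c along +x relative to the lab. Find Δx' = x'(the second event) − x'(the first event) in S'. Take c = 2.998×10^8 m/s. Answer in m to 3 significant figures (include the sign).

γ = 1/√(1 − 0.513²) = 1.1650
Δx' = γ(Δx − vΔt) = 1.1650 × (3180 m − 0.513×(2.998×10^8 m/s)×14.3×10^-6 s)
= 1.1650 × (980.70 m) = 1140 m

Δx' ≈ 1140 m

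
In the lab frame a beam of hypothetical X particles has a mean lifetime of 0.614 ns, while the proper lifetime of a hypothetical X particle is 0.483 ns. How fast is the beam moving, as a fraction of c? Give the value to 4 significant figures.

β ≈ 0.6174

γ = Δt/τ₀ = 0.614/0.483 = 1.27122
β = √(1 − 1/γ²) = √(1 − 1/1.27122²) = 0.6174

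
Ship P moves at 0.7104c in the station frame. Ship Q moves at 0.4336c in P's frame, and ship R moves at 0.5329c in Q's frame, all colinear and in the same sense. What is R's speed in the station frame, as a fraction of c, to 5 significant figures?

Compose boost 2: (0.4336 + 0.7104)/(1 + 0.4336×0.7104) = 1.1440/1.308029 = 0.8745981
Compose boost 3: (0.5329 + 0.8745981)/(1 + 0.5329×0.8745981) = 1.407498/1.466073 = 0.96005

u ≈ 0.96005c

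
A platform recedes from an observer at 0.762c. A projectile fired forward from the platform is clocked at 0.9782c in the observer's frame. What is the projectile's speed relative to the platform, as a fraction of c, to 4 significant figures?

Inverse velocity addition: u' = (u − v)/(1 − uv/c²)
= (0.9782 − 0.762)/(1 − 0.9782×0.762) = 0.2162/0.254612 = 0.8491

u' ≈ 0.8491c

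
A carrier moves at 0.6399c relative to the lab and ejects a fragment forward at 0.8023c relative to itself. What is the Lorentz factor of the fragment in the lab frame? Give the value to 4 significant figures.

u_lab = (0.8023 + 0.6399)/(1 + 0.8023×0.6399) = 1.4422/1.513392 = 0.9529588
γ = 1/√(1 − 0.9529588²) = 3.299

γ ≈ 3.299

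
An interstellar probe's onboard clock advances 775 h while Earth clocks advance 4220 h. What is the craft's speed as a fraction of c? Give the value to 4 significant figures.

β ≈ 0.9830

γ = Δt/τ₀ = 4220/775 = 5.44516
β = √(1 − 1/γ²) = √(1 − 1/5.44516²) = 0.9830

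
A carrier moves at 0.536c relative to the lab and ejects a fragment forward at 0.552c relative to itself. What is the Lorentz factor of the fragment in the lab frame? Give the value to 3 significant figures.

u_lab = (0.552 + 0.536)/(1 + 0.552×0.536) = 1.088/1.29587 = 0.839589
γ = 1/√(1 − 0.839589²) = 1.84

γ ≈ 1.84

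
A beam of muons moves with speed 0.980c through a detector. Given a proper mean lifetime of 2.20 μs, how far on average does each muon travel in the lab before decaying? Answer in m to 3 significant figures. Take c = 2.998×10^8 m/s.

γ = 1/√(1 − 0.980²) = 5.0252
Dilated lifetime: Δt = γτ₀ = 5.0252 × 2.20 μs = 11.055 μs
d = vΔt = 0.980c × 11.055 μs = 2.9380×10^8 m/s × 1.1055×10^-5 s = 3250 m

d ≈ 3250 m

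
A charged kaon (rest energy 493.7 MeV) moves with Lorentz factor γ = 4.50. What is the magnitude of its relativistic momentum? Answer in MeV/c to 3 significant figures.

β = √(1 − 1/γ²) = √(1 − 1/4.50²) = 0.97500
p = γβm₀c = 4.50 × 0.97500 × 493.7 MeV/c = 2170 MeV/c

p ≈ 2170 MeV/c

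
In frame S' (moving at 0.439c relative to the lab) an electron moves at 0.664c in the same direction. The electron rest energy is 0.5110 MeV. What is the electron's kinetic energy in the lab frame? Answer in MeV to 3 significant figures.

K ≈ 0.471 MeV

u_lab = (0.664 + 0.439)/(1 + 0.664×0.439) = 0.854048
γ = 1/√(1 − 0.854048²) = 1.9224
K = (γ − 1)m₀c² = (1.9224 − 1) × 0.5110 = 0.92236 × 0.5110 = 0.471 MeV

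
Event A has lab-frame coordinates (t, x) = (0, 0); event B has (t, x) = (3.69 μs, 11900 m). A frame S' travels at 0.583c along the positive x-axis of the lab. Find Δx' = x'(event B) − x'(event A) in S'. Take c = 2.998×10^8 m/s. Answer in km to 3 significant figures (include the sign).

Δx' ≈ 13.9 km

γ = 1/√(1 − 0.583²) = 1.2308
Δx' = γ(Δx − vΔt) = 1.2308 × (11900 m − 0.583×(2.998×10^8 m/s)×3.69×10^-6 s)
= 1.2308 × (11255 m) = 13.9 km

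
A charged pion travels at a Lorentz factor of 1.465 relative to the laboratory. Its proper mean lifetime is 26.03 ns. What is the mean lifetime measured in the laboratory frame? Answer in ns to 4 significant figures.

Δt ≈ 38.13 ns

γ = 1.465 (given)
Time dilation: Δt = γτ₀ = 1.465 × 26.03 ns = 38.13 ns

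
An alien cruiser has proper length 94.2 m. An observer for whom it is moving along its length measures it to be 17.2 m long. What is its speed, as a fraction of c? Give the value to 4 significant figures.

γ = L₀/L = 94.2/17.2 = 5.47674
β = √(1 − 1/γ²) = 0.9832

β ≈ 0.9832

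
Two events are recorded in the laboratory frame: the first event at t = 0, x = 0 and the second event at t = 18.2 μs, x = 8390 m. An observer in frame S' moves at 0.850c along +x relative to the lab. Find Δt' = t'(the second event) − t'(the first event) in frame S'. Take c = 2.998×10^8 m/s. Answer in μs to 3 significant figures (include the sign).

Δt' ≈ -10.6 μs

γ = 1/√(1 − 0.850²) = 1.8983
Δt' = γ(Δt − vΔx/c²) = 1.8983 × (18.2 μs − 0.850×8390 m / (2.998×10^8 m/s))
= 1.8983 × (-5.5875 μs) = -10.6 μs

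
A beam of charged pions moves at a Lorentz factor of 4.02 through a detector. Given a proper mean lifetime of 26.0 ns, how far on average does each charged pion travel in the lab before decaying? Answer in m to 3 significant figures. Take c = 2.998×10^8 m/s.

β = √(1 − 1/γ²) = √(1 − 1/4.02²) = 0.96857
Dilated lifetime: Δt = γτ₀ = 4.02 × 26.0 ns = 104.52 ns
d = vΔt = 0.96857c × 104.52 ns = 2.9038×10^8 m/s × 1.0452×10^-7 s = 30.4 m

d ≈ 30.4 m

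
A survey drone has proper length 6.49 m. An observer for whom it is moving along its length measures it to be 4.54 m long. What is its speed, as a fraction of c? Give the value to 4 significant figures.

β ≈ 0.7146

γ = L₀/L = 6.49/4.54 = 1.42952
β = √(1 − 1/γ²) = 0.7146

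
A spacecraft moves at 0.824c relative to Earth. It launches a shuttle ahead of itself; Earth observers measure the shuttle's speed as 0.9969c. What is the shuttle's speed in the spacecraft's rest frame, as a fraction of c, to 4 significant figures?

u' ≈ 0.9683c

Inverse velocity addition: u' = (u − v)/(1 − uv/c²)
= (0.9969 − 0.824)/(1 − 0.9969×0.824) = 0.1729/0.178554 = 0.9683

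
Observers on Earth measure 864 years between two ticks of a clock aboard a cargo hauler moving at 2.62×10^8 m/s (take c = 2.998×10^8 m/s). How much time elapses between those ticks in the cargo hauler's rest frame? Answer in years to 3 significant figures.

τ₀ ≈ 420 years

β = v/c = 2.62×10^8 / 2.998×10^8 = 0.87392
γ = 1/√(1 − 0.87392²) = 2.0573
Proper time: τ₀ = Δt/γ = 864/2.0573 = 420 years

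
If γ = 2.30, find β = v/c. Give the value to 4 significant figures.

β ≈ 0.9005

β = √(1 − 1/γ²) = √(1 − 1/2.30²) = √(0.810964) = 0.9005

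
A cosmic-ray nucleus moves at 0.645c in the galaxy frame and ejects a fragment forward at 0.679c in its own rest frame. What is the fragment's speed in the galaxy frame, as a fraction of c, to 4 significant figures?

Compose boost 2: (0.679 + 0.645)/(1 + 0.679×0.645) = 1.324/1.43796 = 0.9208

u ≈ 0.9208c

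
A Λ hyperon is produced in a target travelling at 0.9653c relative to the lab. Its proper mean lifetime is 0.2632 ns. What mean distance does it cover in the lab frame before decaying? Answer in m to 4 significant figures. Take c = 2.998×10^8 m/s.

γ = 1/√(1 − 0.9653²) = 3.82931
Dilated lifetime: Δt = γτ₀ = 3.82931 × 0.2632 ns = 1.00788 ns
d = vΔt = 0.9653c × 1.00788 ns = 2.89397×10^8 m/s × 1.00788×10^-9 s = 0.2917 m

d ≈ 0.2917 m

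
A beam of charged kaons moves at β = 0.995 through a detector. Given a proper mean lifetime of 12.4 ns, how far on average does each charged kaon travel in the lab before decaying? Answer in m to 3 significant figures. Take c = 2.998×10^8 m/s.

d ≈ 37.0 m

γ = 1/√(1 − 0.995²) = 10.013
Dilated lifetime: Δt = γτ₀ = 10.013 × 12.4 ns = 124.16 ns
d = vΔt = 0.995c × 124.16 ns = 2.9830×10^8 m/s × 1.2416×10^-7 s = 37.0 m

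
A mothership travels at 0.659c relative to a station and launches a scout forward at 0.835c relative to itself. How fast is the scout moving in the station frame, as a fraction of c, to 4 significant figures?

Compose boost 2: (0.835 + 0.659)/(1 + 0.835×0.659) = 1.494/1.55027 = 0.9637

u ≈ 0.9637c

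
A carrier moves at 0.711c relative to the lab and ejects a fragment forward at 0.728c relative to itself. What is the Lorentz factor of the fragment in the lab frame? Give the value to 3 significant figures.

γ ≈ 3.15

u_lab = (0.728 + 0.711)/(1 + 0.728×0.711) = 1.439/1.51761 = 0.948203
γ = 1/√(1 − 0.948203²) = 3.15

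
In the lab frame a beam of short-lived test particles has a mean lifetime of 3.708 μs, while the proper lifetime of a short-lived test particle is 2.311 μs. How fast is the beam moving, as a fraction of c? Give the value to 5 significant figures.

β ≈ 0.78203

γ = Δt/τ₀ = 3.708/2.311 = 1.604500
β = √(1 − 1/γ²) = √(1 − 1/1.604500²) = 0.78203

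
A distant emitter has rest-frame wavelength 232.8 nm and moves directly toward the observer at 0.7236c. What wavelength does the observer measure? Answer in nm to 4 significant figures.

Relativistic Doppler: λ_obs = λ_src √((1−β)/(1+β))
= 232.8 × √(0.276400/1.72360) = 232.8 × 0.400452 = 93.23 nm

λ_obs ≈ 93.23 nm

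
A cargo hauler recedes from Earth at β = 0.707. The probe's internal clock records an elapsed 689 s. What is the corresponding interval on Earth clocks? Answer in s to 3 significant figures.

Δt ≈ 974 s

γ = 1/√(1 − 0.707²) = 1.4140
Time dilation: Δt = γτ₀ = 1.4140 × 689 s = 974 s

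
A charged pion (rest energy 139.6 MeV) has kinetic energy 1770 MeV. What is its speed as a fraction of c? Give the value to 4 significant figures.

γ = 1 + K/(m₀c²) = 1 + 1770/139.6 = 13.6791
β = √(1 − 1/γ²) = 0.9973

β ≈ 0.9973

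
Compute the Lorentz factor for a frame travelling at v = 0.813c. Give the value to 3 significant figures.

γ ≈ 1.72

γ = 1/√(1 − β²) = 1/√(1 − 0.813²) = 1/√(0.33903) = 1.72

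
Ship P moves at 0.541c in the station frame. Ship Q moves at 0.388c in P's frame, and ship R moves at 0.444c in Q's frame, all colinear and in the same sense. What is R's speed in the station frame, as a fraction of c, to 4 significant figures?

u ≈ 0.9037c

Compose boost 2: (0.388 + 0.541)/(1 + 0.388×0.541) = 0.9290/1.20991 = 0.767827
Compose boost 3: (0.444 + 0.767827)/(1 + 0.444×0.767827) = 1.21183/1.34092 = 0.9037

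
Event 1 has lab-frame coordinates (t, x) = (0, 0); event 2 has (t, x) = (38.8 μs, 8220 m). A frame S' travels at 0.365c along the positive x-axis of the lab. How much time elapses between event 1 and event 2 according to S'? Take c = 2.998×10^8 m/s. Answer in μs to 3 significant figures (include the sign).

Δt' ≈ 30.9 μs

γ = 1/√(1 − 0.365²) = 1.0741
Δt' = γ(Δt − vΔx/c²) = 1.0741 × (38.8 μs − 0.365×8220 m / (2.998×10^8 m/s))
= 1.0741 × (28.792 μs) = 30.9 μs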